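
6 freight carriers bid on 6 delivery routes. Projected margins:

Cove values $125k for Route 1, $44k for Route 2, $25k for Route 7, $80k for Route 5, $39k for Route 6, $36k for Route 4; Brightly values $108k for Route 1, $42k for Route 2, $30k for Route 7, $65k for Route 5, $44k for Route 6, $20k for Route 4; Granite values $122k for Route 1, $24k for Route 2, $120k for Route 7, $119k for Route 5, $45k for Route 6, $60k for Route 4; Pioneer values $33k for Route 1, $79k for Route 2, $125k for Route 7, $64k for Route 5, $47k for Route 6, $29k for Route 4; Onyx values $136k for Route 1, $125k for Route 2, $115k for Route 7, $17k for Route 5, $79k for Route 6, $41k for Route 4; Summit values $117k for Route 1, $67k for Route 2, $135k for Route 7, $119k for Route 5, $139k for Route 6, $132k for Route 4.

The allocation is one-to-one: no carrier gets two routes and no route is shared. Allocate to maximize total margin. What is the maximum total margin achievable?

Maximum total: $670k

Optimal: Cove→Route 1 ($125k), Brightly→Route 6 ($44k), Granite→Route 5 ($119k), Pioneer→Route 7 ($125k), Onyx→Route 2 ($125k), Summit→Route 4 ($132k) — total 125+44+119+125+125+132 = $670k.
Column-greedy (each route in turn goes to its best remaining carrier) gives $549k, worse by 121.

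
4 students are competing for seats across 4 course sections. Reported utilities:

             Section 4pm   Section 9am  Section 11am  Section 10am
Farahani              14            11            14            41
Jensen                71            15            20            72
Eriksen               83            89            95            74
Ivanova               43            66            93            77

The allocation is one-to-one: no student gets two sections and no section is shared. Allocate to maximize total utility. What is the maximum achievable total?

Max total: 294 points

Optimal: Farahani→Section 10am (41 points), Jensen→Section 4pm (71 points), Eriksen→Section 9am (89 points), Ivanova→Section 11am (93 points) — total 41+71+89+93 = 294 points.
Max-entry greedy (repeatedly take the single best remaining cell) gives 254 points, worse by 40.
Next-best assignment: Farahani→Section 10am, Jensen→Section 4pm, Eriksen→Section 11am, Ivanova→Section 9am = 273 points.
Checked against all permutations: 294 points is optimal.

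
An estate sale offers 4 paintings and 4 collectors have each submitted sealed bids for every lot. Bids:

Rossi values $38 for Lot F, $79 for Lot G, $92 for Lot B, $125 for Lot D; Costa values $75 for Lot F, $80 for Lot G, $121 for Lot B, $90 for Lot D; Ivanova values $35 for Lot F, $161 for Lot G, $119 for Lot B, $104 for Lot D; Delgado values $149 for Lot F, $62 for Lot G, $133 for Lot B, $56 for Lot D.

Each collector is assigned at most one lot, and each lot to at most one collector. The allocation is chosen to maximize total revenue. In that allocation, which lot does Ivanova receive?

Ivanova receives Lot G.

Optimal: Rossi→Lot D ($125), Costa→Lot B ($121), Ivanova→Lot G ($161), Delgado→Lot F ($149) — total 125+121+161+149 = $556.
Swapping Delgado↔Ivanova (Delgado→Lot G $62, Ivanova→Lot F $35) loses 213.
Every other assignment is strictly worse.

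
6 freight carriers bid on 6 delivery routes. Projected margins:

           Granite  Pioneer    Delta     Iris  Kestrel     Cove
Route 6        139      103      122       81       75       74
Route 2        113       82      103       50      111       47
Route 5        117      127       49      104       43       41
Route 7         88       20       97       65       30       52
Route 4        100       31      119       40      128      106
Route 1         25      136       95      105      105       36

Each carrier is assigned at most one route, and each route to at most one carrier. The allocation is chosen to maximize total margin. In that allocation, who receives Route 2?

Optimal: Granite→Route 6 ($139k), Pioneer→Route 1 ($136k), Delta→Route 7 ($97k), Iris→Route 5 ($104k), Kestrel→Route 2 ($111k), Cove→Route 4 ($106k) — total 139+136+97+104+111+106 = $693k.
Column-greedy (each route in turn goes to its best remaining carrier) gives $685k, worse by 8.
Next-best assignment: Granite→Route 6, Pioneer→Route 5, Delta→Route 7, Iris→Route 1, Kestrel→Route 2, Cove→Route 4 = $685k.
Kestrel's own top route is Route 4 ($128k), but forcing Kestrel→Route 4 and reassigning the rest optimally gives only $662k — worse by 31.

Kestrel receives Route 2.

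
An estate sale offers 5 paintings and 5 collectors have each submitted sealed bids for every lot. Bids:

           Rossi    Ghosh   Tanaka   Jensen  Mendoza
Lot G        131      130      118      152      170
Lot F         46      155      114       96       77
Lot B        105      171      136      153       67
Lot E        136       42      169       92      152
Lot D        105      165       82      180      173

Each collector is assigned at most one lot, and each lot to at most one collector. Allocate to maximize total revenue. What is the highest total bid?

Optimal: Rossi→Lot G ($131), Ghosh→Lot F ($155), Tanaka→Lot E ($169), Jensen→Lot B ($153), Mendoza→Lot D ($173) — total 131+155+169+153+173 = $781.
Column-greedy (each lot in turn goes to its best remaining collector) gives $752, worse by 29.
Next-best assignment: Rossi→Lot B, Ghosh→Lot F, Tanaka→Lot E, Jensen→Lot D, Mendoza→Lot G = $779.

Max total: $781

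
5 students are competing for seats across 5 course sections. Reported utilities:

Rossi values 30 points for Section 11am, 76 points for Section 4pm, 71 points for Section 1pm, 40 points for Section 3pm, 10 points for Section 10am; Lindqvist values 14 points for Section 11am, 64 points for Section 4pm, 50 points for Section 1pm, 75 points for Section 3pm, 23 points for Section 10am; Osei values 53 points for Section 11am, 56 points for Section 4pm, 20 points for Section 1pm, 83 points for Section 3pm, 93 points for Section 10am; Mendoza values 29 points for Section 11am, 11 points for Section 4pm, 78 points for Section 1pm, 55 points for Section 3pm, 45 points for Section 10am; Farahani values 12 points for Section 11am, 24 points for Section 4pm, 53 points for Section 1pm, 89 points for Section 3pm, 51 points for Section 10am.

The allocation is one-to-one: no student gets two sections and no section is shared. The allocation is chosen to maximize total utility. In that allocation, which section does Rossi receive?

Rossi receives Section 11am.

Optimal: Rossi→Section 11am (30 points), Lindqvist→Section 4pm (64 points), Osei→Section 10am (93 points), Mendoza→Section 1pm (78 points), Farahani→Section 3pm (89 points) — total 30+64+93+78+89 = 354 points.
Column-greedy (each section in turn goes to its best remaining student) gives 319 points, worse by 35.
Next-best assignment: Rossi→Section 4pm, Lindqvist→Section 11am, Osei→Section 10am, Mendoza→Section 1pm, Farahani→Section 3pm = 350 points.
Swapping Farahani↔Rossi (Farahani→Section 11am 12 points, Rossi→Section 3pm 40 points) loses 67.
Rossi's own top section is Section 4pm (76 points), but forcing Rossi→Section 4pm and reassigning the rest optimally gives only 350 points — worse by 4.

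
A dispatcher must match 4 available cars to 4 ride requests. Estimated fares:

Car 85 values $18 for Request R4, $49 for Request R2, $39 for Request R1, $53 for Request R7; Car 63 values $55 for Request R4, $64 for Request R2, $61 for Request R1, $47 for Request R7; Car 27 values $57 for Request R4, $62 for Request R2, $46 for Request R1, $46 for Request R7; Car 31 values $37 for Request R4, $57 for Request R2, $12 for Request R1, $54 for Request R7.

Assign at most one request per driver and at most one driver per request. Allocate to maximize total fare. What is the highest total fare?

Max total: $228

Optimal: Car 85→Request R7 ($53), Car 63→Request R1 ($61), Car 27→Request R4 ($57), Car 31→Request R2 ($57) — total 53+61+57+57 = $228.
No other one-to-one assignment exceeds $228.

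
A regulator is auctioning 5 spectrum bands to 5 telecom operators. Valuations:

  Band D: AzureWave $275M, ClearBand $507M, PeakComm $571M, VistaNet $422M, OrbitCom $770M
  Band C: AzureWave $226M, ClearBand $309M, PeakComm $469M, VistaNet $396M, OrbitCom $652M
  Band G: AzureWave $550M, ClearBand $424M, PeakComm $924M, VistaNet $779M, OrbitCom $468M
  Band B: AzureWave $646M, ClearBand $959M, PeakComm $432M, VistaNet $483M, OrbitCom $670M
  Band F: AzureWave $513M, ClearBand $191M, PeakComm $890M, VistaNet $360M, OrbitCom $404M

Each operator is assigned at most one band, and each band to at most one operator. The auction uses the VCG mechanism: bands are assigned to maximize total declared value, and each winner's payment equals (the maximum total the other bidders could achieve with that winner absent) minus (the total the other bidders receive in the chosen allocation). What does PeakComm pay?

Efficient allocation: AzureWave→Band C ($226M), ClearBand→Band B ($959M), PeakComm→Band F ($890M), VistaNet→Band G ($779M), OrbitCom→Band D ($770M); total welfare W = $3624M.
PeakComm receives Band F at value $890M, so the others get W − 890 = $2734M.
Without PeakComm: best allocation of the remaining 4 bidders over all 5 bands is AzureWave→Band F ($513M), ClearBand→Band B ($959M), VistaNet→Band G ($779M), OrbitCom→Band D ($770M), total $3021M.
VCG payment = (others' best without PeakComm) − (others' welfare with PeakComm) = 3021 − 2734 = $287M.

PeakComm pays $287M.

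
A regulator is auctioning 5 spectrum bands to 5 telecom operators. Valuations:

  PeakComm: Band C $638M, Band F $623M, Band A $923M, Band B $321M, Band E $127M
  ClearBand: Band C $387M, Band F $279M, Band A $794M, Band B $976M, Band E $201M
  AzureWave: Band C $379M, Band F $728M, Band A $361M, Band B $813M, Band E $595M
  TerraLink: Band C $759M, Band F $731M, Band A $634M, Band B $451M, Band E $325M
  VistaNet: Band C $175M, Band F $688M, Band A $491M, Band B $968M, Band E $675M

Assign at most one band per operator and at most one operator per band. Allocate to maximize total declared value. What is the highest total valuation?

Max total: $4061M

Optimal: PeakComm→Band A ($923M), ClearBand→Band B ($976M), AzureWave→Band F ($728M), TerraLink→Band C ($759M), VistaNet→Band E ($675M) — total 923+976+728+759+675 = $4061M.
Next-best assignment: PeakComm→Band A, ClearBand→Band B, AzureWave→Band E, TerraLink→Band C, VistaNet→Band F = $3941M.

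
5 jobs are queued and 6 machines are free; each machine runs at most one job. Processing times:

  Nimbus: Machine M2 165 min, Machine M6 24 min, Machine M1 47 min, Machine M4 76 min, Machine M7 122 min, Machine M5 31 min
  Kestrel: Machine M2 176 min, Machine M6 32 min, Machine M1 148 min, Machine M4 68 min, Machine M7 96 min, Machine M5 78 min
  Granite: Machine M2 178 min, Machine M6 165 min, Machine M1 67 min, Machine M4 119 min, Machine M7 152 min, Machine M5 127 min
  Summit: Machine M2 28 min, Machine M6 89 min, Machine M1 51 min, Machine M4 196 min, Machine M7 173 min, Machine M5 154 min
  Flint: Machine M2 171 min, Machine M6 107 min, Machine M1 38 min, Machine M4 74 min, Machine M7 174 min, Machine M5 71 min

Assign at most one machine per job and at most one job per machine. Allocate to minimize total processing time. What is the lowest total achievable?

Min total: 232 min

Optimal: Nimbus→Machine M5 (31 min), Kestrel→Machine M6 (32 min), Granite→Machine M1 (67 min), Summit→Machine M2 (28 min), Flint→Machine M4 (74 min) — total 31+32+67+28+74 = 232 min.
Column-greedy (each machine in turn goes to its cheapest remaining job) gives 310 min, worse by 78.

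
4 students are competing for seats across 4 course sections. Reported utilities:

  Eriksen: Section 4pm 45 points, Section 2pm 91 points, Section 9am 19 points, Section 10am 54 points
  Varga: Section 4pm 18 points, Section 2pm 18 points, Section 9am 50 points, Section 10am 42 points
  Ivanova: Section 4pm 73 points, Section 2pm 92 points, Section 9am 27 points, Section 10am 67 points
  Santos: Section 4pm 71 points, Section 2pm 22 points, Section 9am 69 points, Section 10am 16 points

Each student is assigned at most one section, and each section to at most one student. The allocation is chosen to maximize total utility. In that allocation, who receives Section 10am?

Optimal: Eriksen→Section 2pm (91 points), Varga→Section 9am (50 points), Ivanova→Section 10am (67 points), Santos→Section 4pm (71 points) — total 91+50+67+71 = 279 points.
Row-greedy (each student in turn takes its best remaining section) gives 230 points, worse by 49.
Next-best assignment: Eriksen→Section 2pm, Varga→Section 10am, Ivanova→Section 4pm, Santos→Section 9am = 275 points.
Checked against all permutations: 279 points is optimal.
Ivanova's own top section is Section 2pm (92 points), but forcing Ivanova→Section 2pm and reassigning the rest optimally gives only 267 points — worse by 12.

Ivanova receives Section 10am.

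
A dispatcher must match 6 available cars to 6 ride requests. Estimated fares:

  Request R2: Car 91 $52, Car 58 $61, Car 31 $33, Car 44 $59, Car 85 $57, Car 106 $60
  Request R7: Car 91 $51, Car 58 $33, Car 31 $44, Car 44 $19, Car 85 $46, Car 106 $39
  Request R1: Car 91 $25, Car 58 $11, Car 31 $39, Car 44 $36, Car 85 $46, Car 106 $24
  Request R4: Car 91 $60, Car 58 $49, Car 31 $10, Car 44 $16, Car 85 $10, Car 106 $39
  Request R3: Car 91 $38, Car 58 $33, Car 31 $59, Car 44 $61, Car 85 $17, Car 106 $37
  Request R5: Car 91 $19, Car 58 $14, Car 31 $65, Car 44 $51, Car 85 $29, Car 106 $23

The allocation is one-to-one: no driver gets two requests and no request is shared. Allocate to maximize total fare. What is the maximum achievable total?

Optimal: Car 91→Request R7 ($51), Car 58→Request R4 ($49), Car 31→Request R5 ($65), Car 44→Request R3 ($61), Car 85→Request R1 ($46), Car 106→Request R2 ($60) — total 51+49+65+61+46+60 = $332.
Row-greedy (each driver in turn takes its best remaining request) gives $317, worse by 15.
Swapping Car 31↔Car 91 (Car 31→Request R7 $44, Car 91→Request R5 $19) loses 53.
Checked against all permutations: $332 is optimal.

Max total: $332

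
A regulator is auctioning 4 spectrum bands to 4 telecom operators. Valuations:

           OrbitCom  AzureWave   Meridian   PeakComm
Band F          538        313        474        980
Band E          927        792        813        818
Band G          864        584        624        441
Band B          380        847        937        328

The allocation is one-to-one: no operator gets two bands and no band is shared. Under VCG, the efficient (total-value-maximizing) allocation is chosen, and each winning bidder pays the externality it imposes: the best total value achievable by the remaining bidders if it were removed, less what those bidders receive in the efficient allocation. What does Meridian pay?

Meridian pays $118M.

Efficient allocation: OrbitCom→Band G ($864M), AzureWave→Band E ($792M), Meridian→Band B ($937M), PeakComm→Band F ($980M); total welfare W = $3573M.
Meridian receives Band B at value $937M, so the others get W − 937 = $2636M.
Without Meridian: best allocation of the remaining 3 bidders over all 4 bands is OrbitCom→Band E ($927M), AzureWave→Band B ($847M), PeakComm→Band F ($980M), total $2754M.
VCG payment = (others' best without Meridian) − (others' welfare with Meridian) = 2754 − 2636 = $118M.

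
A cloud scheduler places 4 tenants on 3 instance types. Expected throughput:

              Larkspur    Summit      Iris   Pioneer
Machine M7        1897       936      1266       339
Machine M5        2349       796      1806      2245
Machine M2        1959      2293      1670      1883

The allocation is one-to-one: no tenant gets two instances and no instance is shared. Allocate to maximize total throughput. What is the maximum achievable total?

Maximum total: 6435 ops/s

Treat this as an assignment problem: match each tenant to one instance.
Optimal: Larkspur→Machine M7 (1897 ops/s), Pioneer→Machine M5 (2245 ops/s), Summit→Machine M2 (2293 ops/s) — total 1897+2245+2293 = 6435 ops/s.
Max-entry greedy (repeatedly take the single best remaining cell) gives 5908 ops/s, worse by 527.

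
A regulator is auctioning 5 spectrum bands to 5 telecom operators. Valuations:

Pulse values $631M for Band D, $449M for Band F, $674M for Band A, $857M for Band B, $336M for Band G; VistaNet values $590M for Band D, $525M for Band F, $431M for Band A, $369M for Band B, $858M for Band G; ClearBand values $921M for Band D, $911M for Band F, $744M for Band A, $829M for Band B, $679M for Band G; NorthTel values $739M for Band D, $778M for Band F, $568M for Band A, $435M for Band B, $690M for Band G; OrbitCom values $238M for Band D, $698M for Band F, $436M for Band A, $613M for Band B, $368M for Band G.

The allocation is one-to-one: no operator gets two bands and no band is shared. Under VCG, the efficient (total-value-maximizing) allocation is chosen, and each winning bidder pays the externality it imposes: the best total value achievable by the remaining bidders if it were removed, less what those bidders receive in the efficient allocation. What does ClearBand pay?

ClearBand pays $171M.

Efficient allocation: Pulse→Band B ($857M), VistaNet→Band G ($858M), ClearBand→Band D ($921M), NorthTel→Band A ($568M), OrbitCom→Band F ($698M); total welfare W = $3902M.
ClearBand receives Band D at value $921M, so the others get W − 921 = $2981M.
Without ClearBand: best allocation of the remaining 4 bidders over all 5 bands is Pulse→Band B ($857M), VistaNet→Band G ($858M), NorthTel→Band D ($739M), OrbitCom→Band F ($698M), total $3152M.
VCG payment = (others' best without ClearBand) − (others' welfare with ClearBand) = 3152 − 2981 = $171M.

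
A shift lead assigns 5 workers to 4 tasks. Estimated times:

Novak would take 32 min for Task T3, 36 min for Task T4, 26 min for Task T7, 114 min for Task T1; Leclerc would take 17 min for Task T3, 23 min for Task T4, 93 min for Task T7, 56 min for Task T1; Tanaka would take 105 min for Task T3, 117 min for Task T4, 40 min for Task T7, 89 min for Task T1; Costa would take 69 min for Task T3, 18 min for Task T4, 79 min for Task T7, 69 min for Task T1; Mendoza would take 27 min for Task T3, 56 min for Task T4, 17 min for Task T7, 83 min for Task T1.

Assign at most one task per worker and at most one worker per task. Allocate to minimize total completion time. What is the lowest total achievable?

Minimum total: 123 min

Optimal: Novak→Task T3 (32 min), Costa→Task T4 (18 min), Mendoza→Task T7 (17 min), Leclerc→Task T1 (56 min) — total 32+18+17+56 = 123 min.
Row-greedy (each worker in turn takes its cheapest remaining task) gives 150 min, worse by 27.
Checked against all permutations: 123 min is optimal.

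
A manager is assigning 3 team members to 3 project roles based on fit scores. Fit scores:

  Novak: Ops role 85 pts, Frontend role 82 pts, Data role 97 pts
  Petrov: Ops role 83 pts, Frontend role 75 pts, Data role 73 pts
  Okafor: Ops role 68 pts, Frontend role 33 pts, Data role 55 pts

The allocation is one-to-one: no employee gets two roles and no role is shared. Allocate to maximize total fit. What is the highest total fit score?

Optimal: Novak→Data role (97 pts), Petrov→Frontend role (75 pts), Okafor→Ops role (68 pts) — total 97+75+68 = 240 pts.
Column-greedy (each role in turn goes to its best remaining employee) gives 215 pts, worse by 25.
Next-best assignment: Novak→Frontend role, Petrov→Data role, Okafor→Ops role = 223 pts.

Maximum total: 240 pts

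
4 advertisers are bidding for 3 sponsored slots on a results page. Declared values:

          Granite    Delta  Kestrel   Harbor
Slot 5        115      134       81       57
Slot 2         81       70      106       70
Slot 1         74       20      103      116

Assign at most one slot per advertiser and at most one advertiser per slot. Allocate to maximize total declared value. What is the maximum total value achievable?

Max total: $356

Treat this as an assignment problem: match each advertiser to one slot.
Optimal: Delta→Slot 5 ($134), Kestrel→Slot 2 ($106), Harbor→Slot 1 ($116) — total 134+106+116 = $356.
Row-greedy (each advertiser in turn takes its best remaining slot) gives $288, worse by 68.
Checked against all permutations: $356 is optimal.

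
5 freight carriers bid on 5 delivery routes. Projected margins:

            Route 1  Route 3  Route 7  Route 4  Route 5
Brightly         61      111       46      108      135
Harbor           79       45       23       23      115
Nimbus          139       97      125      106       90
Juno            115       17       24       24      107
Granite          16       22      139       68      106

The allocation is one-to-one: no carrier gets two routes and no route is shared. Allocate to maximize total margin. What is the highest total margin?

Maximum total: $586k

Optimal: Brightly→Route 3 ($111k), Harbor→Route 5 ($115k), Nimbus→Route 4 ($106k), Juno→Route 1 ($115k), Granite→Route 7 ($139k) — total 111+115+106+115+139 = $586k.
Row-greedy (each carrier in turn takes its best remaining route) gives $385k, worse by 201.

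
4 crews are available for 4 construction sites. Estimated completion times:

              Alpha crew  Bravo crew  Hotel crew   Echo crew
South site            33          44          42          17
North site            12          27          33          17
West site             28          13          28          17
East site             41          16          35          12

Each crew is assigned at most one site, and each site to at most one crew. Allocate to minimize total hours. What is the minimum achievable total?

Min total: 73 hours

Optimal: Alpha crew→North site (12 hours), Bravo crew→East site (16 hours), Hotel crew→West site (28 hours), Echo crew→South site (17 hours) — total 12+16+28+17 = 73 hours.
Column-greedy (each site in turn goes to its cheapest remaining crew) gives 77 hours, worse by 4.
Every other assignment is strictly worse.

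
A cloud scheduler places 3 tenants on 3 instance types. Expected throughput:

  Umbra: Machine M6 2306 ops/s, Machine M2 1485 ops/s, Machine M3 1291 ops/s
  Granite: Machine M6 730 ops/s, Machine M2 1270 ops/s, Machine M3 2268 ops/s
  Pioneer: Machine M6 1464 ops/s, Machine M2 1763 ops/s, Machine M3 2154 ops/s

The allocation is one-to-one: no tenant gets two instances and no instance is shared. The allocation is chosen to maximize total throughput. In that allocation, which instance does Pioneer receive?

Pioneer receives Machine M2.

Optimal: Umbra→Machine M6 (2306 ops/s), Granite→Machine M3 (2268 ops/s), Pioneer→Machine M2 (1763 ops/s) — total 2306+2268+1763 = 6337 ops/s.
Pioneer's own top instance is Machine M3 (2154 ops/s), but forcing Pioneer→Machine M3 and reassigning the rest optimally gives only 5730 ops/s — worse by 607.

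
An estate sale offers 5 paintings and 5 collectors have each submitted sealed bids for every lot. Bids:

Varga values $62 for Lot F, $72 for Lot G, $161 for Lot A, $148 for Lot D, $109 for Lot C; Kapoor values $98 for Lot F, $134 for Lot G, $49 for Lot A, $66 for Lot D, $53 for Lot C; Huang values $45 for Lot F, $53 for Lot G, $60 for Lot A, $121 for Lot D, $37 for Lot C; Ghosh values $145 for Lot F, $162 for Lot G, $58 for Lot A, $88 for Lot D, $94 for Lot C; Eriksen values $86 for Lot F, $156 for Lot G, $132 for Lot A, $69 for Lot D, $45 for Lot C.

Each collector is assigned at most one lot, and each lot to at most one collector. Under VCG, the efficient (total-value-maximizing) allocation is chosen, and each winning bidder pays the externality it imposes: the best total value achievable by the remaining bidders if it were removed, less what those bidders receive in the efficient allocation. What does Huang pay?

Efficient allocation: Varga→Lot C ($109), Kapoor→Lot G ($134), Huang→Lot D ($121), Ghosh→Lot F ($145), Eriksen→Lot A ($132); total welfare W = $641.
Huang receives Lot D at value $121, so the others get W − 121 = $520.
Without Huang: best allocation of the remaining 4 bidders over all 5 lots is Varga→Lot D ($148), Kapoor→Lot G ($134), Ghosh→Lot F ($145), Eriksen→Lot A ($132), total $559.
VCG payment = (others' best without Huang) − (others' welfare with Huang) = 559 − 520 = $39.

Huang pays $39.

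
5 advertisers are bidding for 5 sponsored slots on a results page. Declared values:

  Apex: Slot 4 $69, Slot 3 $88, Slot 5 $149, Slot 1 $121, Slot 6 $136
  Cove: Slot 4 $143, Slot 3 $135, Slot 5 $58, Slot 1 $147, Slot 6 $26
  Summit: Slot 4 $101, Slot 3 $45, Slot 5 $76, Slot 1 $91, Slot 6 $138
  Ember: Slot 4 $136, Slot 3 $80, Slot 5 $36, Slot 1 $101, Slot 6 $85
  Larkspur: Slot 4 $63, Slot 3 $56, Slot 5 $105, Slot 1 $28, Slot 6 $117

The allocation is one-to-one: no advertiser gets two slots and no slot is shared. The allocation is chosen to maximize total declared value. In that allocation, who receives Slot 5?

This is a one-to-one assignment (maximum-weight bipartite matching).
Optimal: Apex→Slot 1 ($121), Cove→Slot 3 ($135), Summit→Slot 6 ($138), Ember→Slot 4 ($136), Larkspur→Slot 5 ($105) — total 121+135+138+136+105 = $635.
Column-greedy (each slot in turn goes to its best remaining advertiser) gives $575, worse by 60.
Next-best assignment: Apex→Slot 5, Cove→Slot 3, Summit→Slot 1, Ember→Slot 4, Larkspur→Slot 6 = $628.
Swapping Cove↔Ember (Cove→Slot 4 $143, Ember→Slot 3 $80) loses 48.
Larkspur's own top slot is Slot 6 ($117), but forcing Larkspur→Slot 6 and reassigning the rest optimally gives only $628 — worse by 7.

Larkspur receives Slot 5.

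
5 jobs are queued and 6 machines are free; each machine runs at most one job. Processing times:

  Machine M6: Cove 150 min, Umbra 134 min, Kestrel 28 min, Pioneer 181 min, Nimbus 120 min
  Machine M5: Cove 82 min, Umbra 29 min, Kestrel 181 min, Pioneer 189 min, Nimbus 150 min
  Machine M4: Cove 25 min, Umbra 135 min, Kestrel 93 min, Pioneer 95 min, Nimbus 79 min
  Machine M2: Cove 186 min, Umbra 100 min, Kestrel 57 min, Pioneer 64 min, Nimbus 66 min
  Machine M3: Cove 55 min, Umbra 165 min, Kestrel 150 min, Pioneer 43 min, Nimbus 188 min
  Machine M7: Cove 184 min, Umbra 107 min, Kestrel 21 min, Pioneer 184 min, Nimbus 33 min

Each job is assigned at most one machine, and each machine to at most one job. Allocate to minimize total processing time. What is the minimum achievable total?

Minimum total: 158 min

This is a one-to-one assignment (minimum-cost bipartite matching).
Optimal: Cove→Machine M4 (25 min), Umbra→Machine M5 (29 min), Kestrel→Machine M6 (28 min), Pioneer→Machine M3 (43 min), Nimbus→Machine M7 (33 min) — total 25+29+28+43+33 = 158 min.
Min-entry greedy (repeatedly take the single cheapest remaining cell) gives 184 min, worse by 26.
Next-best assignment: Cove→Machine M4, Umbra→Machine M5, Kestrel→Machine M6, Pioneer→Machine M2, Nimbus→Machine M7 = 179 min.
Swapping Kestrel↔Pioneer (Kestrel→Machine M3 150 min, Pioneer→Machine M6 181 min) adds 260.
No other one-to-one assignment undercuts 158 min.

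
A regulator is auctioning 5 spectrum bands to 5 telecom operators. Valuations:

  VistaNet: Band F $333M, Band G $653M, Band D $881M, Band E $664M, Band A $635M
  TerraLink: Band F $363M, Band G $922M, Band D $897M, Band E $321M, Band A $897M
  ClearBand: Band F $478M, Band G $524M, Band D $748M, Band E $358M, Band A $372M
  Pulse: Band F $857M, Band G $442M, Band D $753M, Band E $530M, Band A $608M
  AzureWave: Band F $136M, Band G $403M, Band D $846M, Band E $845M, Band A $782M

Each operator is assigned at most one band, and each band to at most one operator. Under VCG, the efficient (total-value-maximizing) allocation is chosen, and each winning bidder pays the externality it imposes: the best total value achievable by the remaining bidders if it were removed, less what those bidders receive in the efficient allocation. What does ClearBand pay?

Efficient allocation: VistaNet→Band A ($635M), TerraLink→Band G ($922M), ClearBand→Band D ($748M), Pulse→Band F ($857M), AzureWave→Band E ($845M); total welfare W = $4007M.
ClearBand receives Band D at value $748M, so the others get W − 748 = $3259M.
Without ClearBand: best allocation of the remaining 4 bidders over all 5 bands is VistaNet→Band D ($881M), TerraLink→Band G ($922M), Pulse→Band F ($857M), AzureWave→Band E ($845M), total $3505M.
VCG payment = (others' best without ClearBand) − (others' welfare with ClearBand) = 3505 − 3259 = $246M.

ClearBand pays $246M.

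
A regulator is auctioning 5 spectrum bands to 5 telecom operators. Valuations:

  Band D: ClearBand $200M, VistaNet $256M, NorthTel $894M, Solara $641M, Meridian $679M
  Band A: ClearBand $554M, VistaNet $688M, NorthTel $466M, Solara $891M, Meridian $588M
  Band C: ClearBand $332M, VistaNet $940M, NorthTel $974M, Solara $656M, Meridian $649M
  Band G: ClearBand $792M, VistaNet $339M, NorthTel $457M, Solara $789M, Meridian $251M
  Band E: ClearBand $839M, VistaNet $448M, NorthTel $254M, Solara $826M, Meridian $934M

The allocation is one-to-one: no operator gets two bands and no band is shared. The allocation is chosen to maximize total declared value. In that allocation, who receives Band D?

Optimal: ClearBand→Band G ($792M), VistaNet→Band C ($940M), NorthTel→Band D ($894M), Solara→Band A ($891M), Meridian→Band E ($934M) — total 792+940+894+891+934 = $4451M.
Row-greedy (each operator in turn takes its best remaining band) gives $3815M, worse by 636.
Swapping ClearBand↔Solara (ClearBand→Band A $554M, Solara→Band G $789M) loses 340.
No other one-to-one assignment exceeds $4451M.
NorthTel's own top band is Band C ($974M), but forcing NorthTel→Band C and reassigning the rest optimally gives only $4029M — worse by 422.

NorthTel receives Band D.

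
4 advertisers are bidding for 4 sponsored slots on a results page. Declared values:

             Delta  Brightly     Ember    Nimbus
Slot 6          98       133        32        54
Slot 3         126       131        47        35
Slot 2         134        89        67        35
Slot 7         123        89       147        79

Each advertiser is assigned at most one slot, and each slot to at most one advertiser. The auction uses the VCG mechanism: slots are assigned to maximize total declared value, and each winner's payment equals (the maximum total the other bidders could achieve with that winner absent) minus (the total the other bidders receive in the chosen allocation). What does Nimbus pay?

Efficient allocation: Delta→Slot 2 ($134), Brightly→Slot 3 ($131), Ember→Slot 7 ($147), Nimbus→Slot 6 ($54); total welfare W = $466.
Nimbus receives Slot 6 at value $54, so the others get W − 54 = $412.
Without Nimbus: best allocation of the remaining 3 bidders over all 4 slots is Delta→Slot 2 ($134), Brightly→Slot 6 ($133), Ember→Slot 7 ($147), total $414.
VCG payment = (others' best without Nimbus) − (others' welfare with Nimbus) = 414 − 412 = $2.

Nimbus pays $2.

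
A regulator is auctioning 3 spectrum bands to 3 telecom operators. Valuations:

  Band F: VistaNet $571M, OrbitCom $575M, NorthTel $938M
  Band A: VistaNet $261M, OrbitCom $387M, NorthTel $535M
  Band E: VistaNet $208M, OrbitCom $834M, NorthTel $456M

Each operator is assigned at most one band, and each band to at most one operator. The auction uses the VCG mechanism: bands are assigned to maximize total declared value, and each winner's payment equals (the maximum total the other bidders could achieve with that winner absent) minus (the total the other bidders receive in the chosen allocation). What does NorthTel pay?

Efficient allocation: VistaNet→Band A ($261M), OrbitCom→Band E ($834M), NorthTel→Band F ($938M); total welfare W = $2033M.
NorthTel receives Band F at value $938M, so the others get W − 938 = $1095M.
Without NorthTel: best allocation of the remaining 2 bidders over all 3 bands is VistaNet→Band F ($571M), OrbitCom→Band E ($834M), total $1405M.
VCG payment = (others' best without NorthTel) − (others' welfare with NorthTel) = 1405 − 1095 = $310M.

NorthTel pays $310M.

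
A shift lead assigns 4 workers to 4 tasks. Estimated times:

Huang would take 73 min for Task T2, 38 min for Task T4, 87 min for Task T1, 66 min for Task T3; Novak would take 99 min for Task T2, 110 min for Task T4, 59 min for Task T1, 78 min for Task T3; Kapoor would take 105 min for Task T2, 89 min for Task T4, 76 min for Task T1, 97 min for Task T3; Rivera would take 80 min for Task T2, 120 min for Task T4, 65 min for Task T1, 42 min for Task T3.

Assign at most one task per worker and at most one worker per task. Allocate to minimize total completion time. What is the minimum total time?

Min total: 244 min

This is a one-to-one assignment (minimum-cost bipartite matching).
Optimal: Huang→Task T4 (38 min), Novak→Task T1 (59 min), Kapoor→Task T2 (105 min), Rivera→Task T3 (42 min) — total 38+59+105+42 = 244 min.
Row-greedy (each worker in turn takes its cheapest remaining task) gives 274 min, worse by 30.
Next-best assignment: Huang→Task T4, Novak→Task T2, Kapoor→Task T1, Rivera→Task T3 = 255 min.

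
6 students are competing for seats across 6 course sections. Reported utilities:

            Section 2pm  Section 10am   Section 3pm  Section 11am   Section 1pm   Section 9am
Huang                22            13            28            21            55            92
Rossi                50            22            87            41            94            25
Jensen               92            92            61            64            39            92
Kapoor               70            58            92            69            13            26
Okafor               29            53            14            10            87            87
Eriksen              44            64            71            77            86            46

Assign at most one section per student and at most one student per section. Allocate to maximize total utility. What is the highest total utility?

Maximum total: 505 points

Optimal: Huang→Section 9am (92 points), Rossi→Section 3pm (87 points), Jensen→Section 10am (92 points), Kapoor→Section 2pm (70 points), Okafor→Section 1pm (87 points), Eriksen→Section 11am (77 points) — total 92+87+92+70+87+77 = 505 points.
Column-greedy (each section in turn goes to its best remaining student) gives 468 points, worse by 37.
Next-best assignment: Huang→Section 9am, Rossi→Section 1pm, Jensen→Section 2pm, Kapoor→Section 3pm, Okafor→Section 10am, Eriksen→Section 11am = 500 points.
Swapping Huang↔Jensen (Huang→Section 10am 13 points, Jensen→Section 9am 92 points) loses 79.
Checked against all permutations: 505 points is optimal.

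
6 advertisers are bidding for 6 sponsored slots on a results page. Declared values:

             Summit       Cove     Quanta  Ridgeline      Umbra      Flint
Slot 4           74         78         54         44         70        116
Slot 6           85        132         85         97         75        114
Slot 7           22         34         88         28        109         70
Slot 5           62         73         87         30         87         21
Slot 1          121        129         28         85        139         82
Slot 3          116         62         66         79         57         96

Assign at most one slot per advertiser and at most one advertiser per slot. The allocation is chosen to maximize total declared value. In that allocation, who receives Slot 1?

Cove receives Slot 1.

This is a one-to-one assignment (maximum-weight bipartite matching).
Optimal: Summit→Slot 3 ($116), Cove→Slot 1 ($129), Quanta→Slot 5 ($87), Ridgeline→Slot 6 ($97), Umbra→Slot 7 ($109), Flint→Slot 4 ($116) — total 116+129+87+97+109+116 = $654.
Row-greedy (each advertiser in turn takes its best remaining slot) gives $623, worse by 31.
No other one-to-one assignment exceeds $654.
Cove's own top slot is Slot 6 ($132), but forcing Cove→Slot 6 and reassigning the rest optimally gives only $645 — worse by 9.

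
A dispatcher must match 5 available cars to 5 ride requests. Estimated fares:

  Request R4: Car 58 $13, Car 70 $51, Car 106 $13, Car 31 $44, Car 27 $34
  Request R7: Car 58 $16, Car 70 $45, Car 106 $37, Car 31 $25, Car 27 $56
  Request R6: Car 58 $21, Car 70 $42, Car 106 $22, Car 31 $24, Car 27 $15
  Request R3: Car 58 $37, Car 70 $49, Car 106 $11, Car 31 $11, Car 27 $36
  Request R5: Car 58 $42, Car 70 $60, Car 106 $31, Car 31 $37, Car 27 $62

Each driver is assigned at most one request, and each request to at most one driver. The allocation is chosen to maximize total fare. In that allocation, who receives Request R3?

Car 58 receives Request R3.

This is the linear assignment problem.
Optimal: Car 58→Request R3 ($37), Car 70→Request R6 ($42), Car 106→Request R7 ($37), Car 31→Request R4 ($44), Car 27→Request R5 ($62) — total 37+42+37+44+62 = $222.
No other one-to-one assignment exceeds $222.
Car 58's own top request is Request R5 ($42), but forcing Car 58→Request R5 and reassigning the rest optimally gives only $213 — worse by 9.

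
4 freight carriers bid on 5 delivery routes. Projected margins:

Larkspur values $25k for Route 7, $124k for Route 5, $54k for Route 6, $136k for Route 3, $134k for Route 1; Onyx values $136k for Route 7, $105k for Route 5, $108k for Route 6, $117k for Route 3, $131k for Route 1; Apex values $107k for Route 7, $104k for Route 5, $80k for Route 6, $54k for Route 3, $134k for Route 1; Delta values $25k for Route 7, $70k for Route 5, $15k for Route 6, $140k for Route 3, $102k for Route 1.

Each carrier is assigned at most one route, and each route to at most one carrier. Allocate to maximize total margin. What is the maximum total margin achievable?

Optimal: Larkspur→Route 5 ($124k), Onyx→Route 7 ($136k), Apex→Route 1 ($134k), Delta→Route 3 ($140k) — total 124+136+134+140 = $534k.
Checked against all permutations: $534k is optimal.

Max total: $534k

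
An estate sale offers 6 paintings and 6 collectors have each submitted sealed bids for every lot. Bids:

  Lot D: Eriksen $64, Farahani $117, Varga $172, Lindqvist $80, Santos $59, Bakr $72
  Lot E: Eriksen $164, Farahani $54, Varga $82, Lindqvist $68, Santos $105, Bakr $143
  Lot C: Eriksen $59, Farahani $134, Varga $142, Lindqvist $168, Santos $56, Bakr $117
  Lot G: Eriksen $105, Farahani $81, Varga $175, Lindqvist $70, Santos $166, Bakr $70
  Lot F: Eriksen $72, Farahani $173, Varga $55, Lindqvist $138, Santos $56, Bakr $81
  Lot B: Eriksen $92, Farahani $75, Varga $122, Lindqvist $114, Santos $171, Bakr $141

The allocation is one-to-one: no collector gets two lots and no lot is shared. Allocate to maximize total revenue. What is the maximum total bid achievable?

Maximum total: $984

Treat this as an assignment problem: match each collector to one lot.
Optimal: Eriksen→Lot E ($164), Farahani→Lot F ($173), Varga→Lot D ($172), Lindqvist→Lot C ($168), Santos→Lot G ($166), Bakr→Lot B ($141) — total 164+173+172+168+166+141 = $984.
Max-entry greedy (repeatedly take the single best remaining cell) gives $923, worse by 61.
Swapping Farahani↔Eriksen (Farahani→Lot E $54, Eriksen→Lot F $72) loses 211.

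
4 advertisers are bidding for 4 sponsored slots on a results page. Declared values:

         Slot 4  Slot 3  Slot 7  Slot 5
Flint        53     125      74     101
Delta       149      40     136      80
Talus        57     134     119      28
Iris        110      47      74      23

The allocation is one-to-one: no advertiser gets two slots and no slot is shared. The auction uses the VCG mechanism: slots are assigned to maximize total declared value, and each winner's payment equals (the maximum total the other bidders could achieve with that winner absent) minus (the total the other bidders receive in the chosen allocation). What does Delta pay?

Efficient allocation: Flint→Slot 5 ($101), Delta→Slot 7 ($136), Talus→Slot 3 ($134), Iris→Slot 4 ($110); total welfare W = $481.
Delta receives Slot 7 at value $136, so the others get W − 136 = $345.
Without Delta: best allocation of the remaining 3 bidders over all 4 slots is Flint→Slot 3 ($125), Talus→Slot 7 ($119), Iris→Slot 4 ($110), total $354.
VCG payment = (others' best without Delta) − (others' welfare with Delta) = 354 − 345 = $9.

Delta pays $9.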